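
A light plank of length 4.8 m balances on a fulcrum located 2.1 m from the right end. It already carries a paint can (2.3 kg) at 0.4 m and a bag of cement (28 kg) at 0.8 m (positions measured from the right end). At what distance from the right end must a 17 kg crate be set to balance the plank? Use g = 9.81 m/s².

About the fulcrum (at 2.1 m from the right end):
Paint can: 2.3 × 9.81 = 22.56 N down at 0.4 m → arm 1.7 m, τ = 22.56 × 1.7 = 38.35 N·m clockwise.
Bag of cement: 28 × 9.81 = 274.7 N down at 0.8 m → arm 1.3 m, τ = 274.7 × 1.3 = 357.1 N·m clockwise.
Net moment of existing loads = 395.5 N·m clockwise.
The crate weighs 17 × 9.81 = 166.8 N and must supply an equal counterclockwise moment, so its lever arm about the fulcrum is 395.5 / 166.8 = 2.37 m.
That puts it at 2.1 + 2.37 = 4.47 m from the right end.

x ≈ 4.47 m from the right end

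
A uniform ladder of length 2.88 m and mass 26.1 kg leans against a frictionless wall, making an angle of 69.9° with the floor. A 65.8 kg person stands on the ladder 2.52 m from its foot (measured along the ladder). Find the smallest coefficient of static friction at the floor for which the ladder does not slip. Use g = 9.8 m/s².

Sum moments about the foot of the ladder (the floor normal and friction both act there and drop out).
Ladder weight 26.1×9.8 = 255.8 N acts at 1.44 m along the ladder; its horizontal arm is 1.44·cos69.9° = 0.4949 m → τ = 126.6 N·m clockwise.
Person: 65.8×9.8 = 644.8 N at 2.52 m → arm 0.866 m → τ = 558.4 N·m clockwise.
Wall normal N acts horizontally at the top; its moment arm is the height L sinθ = 2.88·sin69.9° = 2.705 m, counterclockwise.
Στ = 0 ⇒ N × 2.705 = 685 ⇒ N = 253.2 N.
ΣFx = 0 ⇒ f = N_wall = 253.2 N. ΣFy = 0 ⇒ N_floor = 900.6 N.
μ_min = f / N_floor = 253.2 / 900.6 = 0.281.

μ_min ≈ 0.281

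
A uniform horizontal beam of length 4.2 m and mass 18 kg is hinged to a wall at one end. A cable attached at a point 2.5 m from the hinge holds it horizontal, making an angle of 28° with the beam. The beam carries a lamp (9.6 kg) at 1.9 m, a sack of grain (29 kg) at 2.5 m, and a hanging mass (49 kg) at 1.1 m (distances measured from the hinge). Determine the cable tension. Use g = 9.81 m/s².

T ≈ 1520 N

Take moments about the hinge.
Beam weight: 18 × 9.81 = 176.6 N down at 2.1 m → arm 2.1 m, τ = 176.6 × 2.1 = 370.9 N·m clockwise.
Lamp: 9.6 × 9.81 = 94.18 N down at 1.9 m → arm 1.9 m, τ = 94.18 × 1.9 = 178.9 N·m clockwise.
Sack of grain: 29 × 9.81 = 284.5 N down at 2.5 m → arm 2.5 m, τ = 284.5 × 2.5 = 711.2 N·m clockwise.
Hanging mass: 49 × 9.81 = 480.7 N down at 1.1 m → arm 1.1 m, τ = 480.7 × 1.1 = 528.8 N·m clockwise.
Total clockwise load moment = 1790 N·m.
The cable tension T acts at 2.5 m; only its component perpendicular to the beam, T sinθ, produces torque. sin 28° = 0.4695.
For rotational equilibrium, T × 2.5 × 0.4695 = 1790, so T = 1790 / 1.174 = 1520 N.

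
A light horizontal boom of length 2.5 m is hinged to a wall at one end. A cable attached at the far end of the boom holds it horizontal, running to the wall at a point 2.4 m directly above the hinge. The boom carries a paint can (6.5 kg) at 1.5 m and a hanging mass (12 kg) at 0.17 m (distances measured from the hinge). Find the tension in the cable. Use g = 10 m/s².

About the hinge:
Paint can: 6.5 × 10 = 65 N down at 1.5 m → arm 1.5 m, τ = 65 × 1.5 = 97.5 N·m clockwise.
Hanging mass: 12 × 10 = 120 N down at 0.17 m → arm 0.17 m, τ = 120 × 0.17 = 20.4 N·m clockwise.
Total clockwise load moment = 117.9 N·m.
The cable tension T acts at 2.5 m; only its component perpendicular to the boom, T sinθ, produces torque. sinθ = h/√(h²+d²) = 2.4/√(2.4²+2.5²) = 0.6925.
For rotational equilibrium, T × 2.5 × 0.6925 = 117.9, so T = 117.9 / 1.731 = 68.1 N.

T ≈ 68.1 N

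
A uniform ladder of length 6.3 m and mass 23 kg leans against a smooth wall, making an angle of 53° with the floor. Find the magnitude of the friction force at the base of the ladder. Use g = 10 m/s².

Sum moments about the foot of the ladder (the floor normal and friction both act there and drop out).
Ladder weight 23×10 = 230 N acts at 3.15 m along the ladder; its horizontal arm is 3.15·cos53° = 1.896 m → τ = 436.1 N·m clockwise.
Wall normal N acts horizontally at the top; its moment arm is the height L sinθ = 6.3·sin53° = 5.031 m, counterclockwise.
For rotational equilibrium, N × 5.031 = 436.1, so N = 86.7 N.
ΣFx = 0: friction at the foot balances the wall's push, so f = N_wall = 86.7 N.

f ≈ 86.7 N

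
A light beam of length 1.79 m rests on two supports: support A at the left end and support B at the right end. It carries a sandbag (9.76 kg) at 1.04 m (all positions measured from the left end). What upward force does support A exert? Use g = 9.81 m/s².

Choose support B as the axis so its reaction then has zero moment arm.
Sandbag: 9.76 × 9.81 = 95.75 N down at 1.04 m → arm 0.75 m, τ = 95.75 × 0.75 = 71.81 N·m counterclockwise.
Net load moment about support B = 71.81 N·m counterclockwise.
Reaction R at support A is upward at 0 m, arm 1.79 m → moment R × 1.79 clockwise.
Balancing moments: R × 1.79 = 71.81, giving R = 40.1 N.

R_A ≈ 40.1 N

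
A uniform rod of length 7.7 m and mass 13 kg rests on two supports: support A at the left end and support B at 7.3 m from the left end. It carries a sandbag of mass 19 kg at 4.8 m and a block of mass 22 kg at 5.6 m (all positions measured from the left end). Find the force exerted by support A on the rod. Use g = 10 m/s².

Taking torques about support B:
Beam weight: 13 × 10 = 130 N down at 3.85 m → arm 3.45 m, τ = 130 × 3.45 = 448.5 N·m counterclockwise.
Sandbag: 19 × 10 = 190 N down at 4.8 m → arm 2.5 m, τ = 190 × 2.5 = 475 N·m counterclockwise.
Block: 22 × 10 = 220 N down at 5.6 m → arm 1.7 m, τ = 220 × 1.7 = 374 N·m counterclockwise.
Net load moment about support B = 1298 N·m counterclockwise.
Reaction R at support A is upward at 0 m, arm 7.3 m → moment R × 7.3 clockwise.
Balancing moments: R × 7.3 = 1298, giving R = 178 N.

R_A ≈ 178 N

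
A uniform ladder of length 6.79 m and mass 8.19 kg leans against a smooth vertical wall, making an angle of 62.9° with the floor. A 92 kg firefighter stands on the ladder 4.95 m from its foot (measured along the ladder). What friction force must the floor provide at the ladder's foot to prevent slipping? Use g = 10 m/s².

f ≈ 364 N

About the foot of the ladder:
Ladder weight 8.19×10 = 81.9 N acts at 3.395 m along the ladder; its horizontal arm is 3.395·cos62.9° = 1.547 m → τ = 126.7 N·m clockwise.
Firefighter: 92×10 = 920 N at 4.95 m → arm 2.255 m → τ = 2075 N·m clockwise.
Wall normal N acts horizontally at the top; its moment arm is the height L sinθ = 6.79·sin62.9° = 6.045 m, counterclockwise.
For rotational equilibrium, N × 6.045 = 2202, so N = 364 N.
ΣFx = 0: friction at the foot balances the wall's push, so f = N_wall = 364 N.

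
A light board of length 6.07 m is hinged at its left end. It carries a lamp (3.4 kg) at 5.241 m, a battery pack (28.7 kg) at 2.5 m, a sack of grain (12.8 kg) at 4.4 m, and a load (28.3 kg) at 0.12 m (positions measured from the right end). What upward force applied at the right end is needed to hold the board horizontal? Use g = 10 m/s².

F ≈ 486 N

Sum moments about the left end (the unknown pivot reaction has zero arm there).
Lamp: 3.4 × 10 = 34 N down at 5.241 m → arm 0.829 m, τ = 34 × 0.829 = 28.19 N·m clockwise.
Battery pack: 28.7 × 10 = 287 N down at 2.5 m → arm 3.57 m, τ = 287 × 3.57 = 1025 N·m clockwise.
Sack of grain: 12.8 × 10 = 128 N down at 4.4 m → arm 1.67 m, τ = 128 × 1.67 = 213.8 N·m clockwise.
Load: 28.3 × 10 = 283 N down at 0.12 m → arm 5.95 m, τ = 283 × 5.95 = 1684 N·m clockwise.
Net moment of the loads = 2951 N·m clockwise.
The upward force F acts at the right end, arm 6.07 m, giving F × 6.07 counterclockwise.
Balancing moments: F × 6.07 = 2951, giving F = 2951 / 6.07 = 486 N.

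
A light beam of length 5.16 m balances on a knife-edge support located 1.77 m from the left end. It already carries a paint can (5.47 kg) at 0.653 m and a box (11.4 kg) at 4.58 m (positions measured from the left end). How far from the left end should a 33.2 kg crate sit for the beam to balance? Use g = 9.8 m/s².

Choose the knife-edge support (at 1.77 m from the left end) as the axis so the support reaction has zero arm there.
Paint can: 5.47 × 9.8 = 53.61 N down at 0.653 m → arm 1.117 m, τ = 53.61 × 1.117 = 59.88 N·m counterclockwise.
Box: 11.4 × 9.8 = 111.7 N down at 4.58 m → arm 2.81 m, τ = 111.7 × 2.81 = 313.9 N·m clockwise.
Net moment of existing loads = 254 N·m clockwise.
The crate weighs 33.2 × 9.8 = 325.4 N and must supply an equal counterclockwise moment, so its lever arm about the knife-edge support is 254 / 325.4 = 0.781 m.
That puts it at 1.77 − 0.781 = 0.989 m from the left end.

x ≈ 0.989 m from the left end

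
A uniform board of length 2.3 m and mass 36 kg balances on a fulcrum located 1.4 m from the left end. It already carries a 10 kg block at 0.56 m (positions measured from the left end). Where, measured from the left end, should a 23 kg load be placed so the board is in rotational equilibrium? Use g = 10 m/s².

x ≈ 2.16 m from the left end

About the fulcrum (at 1.4 m from the left end):
Beam weight: 36 × 10 = 360 N down at 1.15 m → arm 0.25 m, τ = 360 × 0.25 = 90 N·m counterclockwise.
Block: 10 × 10 = 100 N down at 0.56 m → arm 0.84 m, τ = 100 × 0.84 = 84 N·m counterclockwise.
Net moment of existing loads = 174 N·m counterclockwise.
The load weighs 23 × 10 = 230 N and must supply an equal clockwise moment, so its lever arm about the fulcrum is 174 / 230 = 0.757 m.
That puts it at 1.4 + 0.757 = 2.16 m from the left end.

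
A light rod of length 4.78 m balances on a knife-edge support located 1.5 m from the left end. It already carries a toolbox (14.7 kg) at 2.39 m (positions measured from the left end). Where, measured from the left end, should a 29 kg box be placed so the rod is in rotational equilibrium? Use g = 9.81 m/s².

x ≈ 1.05 m from the left end

Take moments about the knife-edge support (at 1.5 m from the left end).
Toolbox: 14.7 × 9.81 = 144.2 N down at 2.39 m → arm 0.89 m, τ = 144.2 × 0.89 = 128.3 N·m clockwise.
Net moment of existing loads = 128.3 N·m clockwise.
The box weighs 29 × 9.81 = 284.5 N and must supply an equal counterclockwise moment, so its lever arm about the knife-edge support is 128.3 / 284.5 = 0.451 m.
That puts it at 1.5 − 0.451 = 1.05 m from the left end.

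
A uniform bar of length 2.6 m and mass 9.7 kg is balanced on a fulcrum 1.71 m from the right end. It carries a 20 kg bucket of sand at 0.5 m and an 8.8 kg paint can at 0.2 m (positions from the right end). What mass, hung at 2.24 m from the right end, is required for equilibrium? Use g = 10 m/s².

Take moments about the fulcrum (at 1.71 m from the right end).
Beam weight: 9.7 × 10 = 97 N down at 1.3 m → arm 0.41 m, τ = 97 × 0.41 = 39.77 N·m clockwise.
Bucket of sand: 20 × 10 = 200 N down at 0.5 m → arm 1.21 m, τ = 200 × 1.21 = 242 N·m clockwise.
Paint can: 8.8 × 10 = 88 N down at 0.2 m → arm 1.51 m, τ = 88 × 1.51 = 132.9 N·m clockwise.
Net moment of known loads = 414.7 N·m clockwise.
An unknown mass m at 2.24 m has arm 0.53 m; its moment is m·g·0.53 counterclockwise.
Στ = 0 ⇒ m × 10 × 0.53 = 414.7 ⇒ m = 414.7 / (10 × 0.53) = 78.2 kg.

m ≈ 78.2 kg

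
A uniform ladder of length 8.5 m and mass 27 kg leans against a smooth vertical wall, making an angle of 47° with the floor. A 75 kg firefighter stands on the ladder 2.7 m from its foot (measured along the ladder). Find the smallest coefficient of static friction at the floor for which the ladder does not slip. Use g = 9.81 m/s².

Choose the foot of the ladder as the axis so the floor normal and friction both act there and drop out.
Ladder weight 27×9.81 = 264.9 N acts at 4.25 m along the ladder; its horizontal arm is 4.25·cos47° = 2.898 m → τ = 767.7 N·m clockwise.
Firefighter: 75×9.81 = 735.8 N at 2.7 m → arm 1.841 m → τ = 1355 N·m clockwise.
Wall normal N acts horizontally at the top; its moment arm is the height L sinθ = 8.5·sin47° = 6.217 m, counterclockwise.
Balancing moments: N × 6.217 = 2123, giving N = 341.5 N.
ΣFx = 0 ⇒ f = N_wall = 341.5 N. ΣFy = 0 ⇒ N_floor = 1001 N.
μ_min = f / N_floor = 341.5 / 1001 = 0.341.

μ_min ≈ 0.341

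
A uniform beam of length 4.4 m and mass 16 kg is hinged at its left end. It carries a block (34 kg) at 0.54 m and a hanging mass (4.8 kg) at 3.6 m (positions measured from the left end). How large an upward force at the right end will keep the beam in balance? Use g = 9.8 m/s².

F ≈ 158 N

Sum moments about the left end (the unknown pivot reaction has zero arm there).
Beam weight: 16 × 9.8 = 156.8 N down at 2.2 m → arm 2.2 m, τ = 156.8 × 2.2 = 345 N·m clockwise.
Block: 34 × 9.8 = 333.2 N down at 0.54 m → arm 0.54 m, τ = 333.2 × 0.54 = 179.9 N·m clockwise.
Hanging mass: 4.8 × 9.8 = 47.04 N down at 3.6 m → arm 3.6 m, τ = 47.04 × 3.6 = 169.3 N·m clockwise.
Net moment of the loads = 694.2 N·m clockwise.
The upward force F acts at the right end, arm 4.4 m, giving F × 4.4 counterclockwise.
Setting net torque to zero: F × 4.4 = 694.2 → F = 694.2 / 4.4 = 158 N.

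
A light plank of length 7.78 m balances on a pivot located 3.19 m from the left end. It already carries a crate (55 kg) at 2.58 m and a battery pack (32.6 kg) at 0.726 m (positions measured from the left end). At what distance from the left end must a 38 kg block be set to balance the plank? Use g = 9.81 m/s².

About the pivot (at 3.19 m from the left end):
Crate: 55 × 9.81 = 539.6 N down at 2.58 m → arm 0.61 m, τ = 539.6 × 0.61 = 329.2 N·m counterclockwise.
Battery pack: 32.6 × 9.81 = 319.8 N down at 0.726 m → arm 2.464 m, τ = 319.8 × 2.464 = 788 N·m counterclockwise.
Net moment of existing loads = 1117 N·m counterclockwise.
The block weighs 38 × 9.81 = 372.8 N and must supply an equal clockwise moment, so its lever arm about the pivot is 1117 / 372.8 = 3 m.
That puts it at 3.19 + 3 = 6.19 m from the left end.

x ≈ 6.19 m from the left end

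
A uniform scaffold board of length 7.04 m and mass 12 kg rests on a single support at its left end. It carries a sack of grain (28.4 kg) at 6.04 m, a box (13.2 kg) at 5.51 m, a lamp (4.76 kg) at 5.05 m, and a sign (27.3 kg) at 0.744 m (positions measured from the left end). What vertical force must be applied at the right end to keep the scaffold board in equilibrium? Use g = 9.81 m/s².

F ≈ 461 N

Taking torques about the left end:
Beam weight: 12 × 9.81 = 117.7 N down at 3.52 m → arm 3.52 m, τ = 117.7 × 3.52 = 414.3 N·m clockwise.
Sack of grain: 28.4 × 9.81 = 278.6 N down at 6.04 m → arm 6.04 m, τ = 278.6 × 6.04 = 1683 N·m clockwise.
Box: 13.2 × 9.81 = 129.5 N down at 5.51 m → arm 5.51 m, τ = 129.5 × 5.51 = 713.5 N·m clockwise.
Lamp: 4.76 × 9.81 = 46.7 N down at 5.05 m → arm 5.05 m, τ = 46.7 × 5.05 = 235.8 N·m clockwise.
Sign: 27.3 × 9.81 = 267.8 N down at 0.744 m → arm 0.744 m, τ = 267.8 × 0.744 = 199.2 N·m clockwise.
Net moment of the loads = 3246 N·m clockwise.
The upward force F acts at the right end, arm 7.04 m, giving F × 7.04 counterclockwise.
For rotational equilibrium, F × 7.04 = 3246, so F = 3246 / 7.04 = 461 N.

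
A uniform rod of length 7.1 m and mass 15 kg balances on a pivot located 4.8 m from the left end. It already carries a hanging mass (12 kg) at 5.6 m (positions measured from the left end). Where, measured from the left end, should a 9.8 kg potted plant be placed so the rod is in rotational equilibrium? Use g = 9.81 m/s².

x ≈ 5.73 m from the left end

Taking torques about the pivot (at 4.8 m from the left end):
Beam weight: 15 × 9.81 = 147.2 N down at 3.55 m → arm 1.25 m, τ = 147.2 × 1.25 = 184 N·m counterclockwise.
Hanging mass: 12 × 9.81 = 117.7 N down at 5.6 m → arm 0.8 m, τ = 117.7 × 0.8 = 94.16 N·m clockwise.
Net moment of existing loads = 89.84 N·m counterclockwise.
The potted plant weighs 9.8 × 9.81 = 96.14 N and must supply an equal clockwise moment, so its lever arm about the pivot is 89.84 / 96.14 = 0.934 m.
That puts it at 4.8 + 0.934 = 5.73 m from the left end.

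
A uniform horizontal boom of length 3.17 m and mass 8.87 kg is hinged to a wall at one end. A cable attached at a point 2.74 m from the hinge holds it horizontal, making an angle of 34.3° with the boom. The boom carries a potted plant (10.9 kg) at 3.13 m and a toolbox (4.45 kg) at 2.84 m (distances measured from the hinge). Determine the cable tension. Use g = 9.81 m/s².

About the hinge:
Beam weight: 8.87 × 9.81 = 87.01 N down at 1.585 m → arm 1.585 m, τ = 87.01 × 1.585 = 137.9 N·m clockwise.
Potted plant: 10.9 × 9.81 = 106.9 N down at 3.13 m → arm 3.13 m, τ = 106.9 × 3.13 = 334.6 N·m clockwise.
Toolbox: 4.45 × 9.81 = 43.65 N down at 2.84 m → arm 2.84 m, τ = 43.65 × 2.84 = 124 N·m clockwise.
Total clockwise load moment = 596.5 N·m.
The cable tension T acts at 2.74 m; only its component perpendicular to the boom, T sinθ, produces torque. sin 34.3° = 0.5635.
Setting net torque to zero: T × 2.74 × 0.5635 = 596.5 → T = 596.5 / 1.544 = 386 N.

T ≈ 386 N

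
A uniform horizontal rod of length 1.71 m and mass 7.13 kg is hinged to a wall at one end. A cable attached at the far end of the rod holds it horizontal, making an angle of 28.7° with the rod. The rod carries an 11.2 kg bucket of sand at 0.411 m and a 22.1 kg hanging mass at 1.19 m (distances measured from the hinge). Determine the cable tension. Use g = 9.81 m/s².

T ≈ 442 N

About the hinge:
Beam weight: 7.13 × 9.81 = 69.95 N down at 0.855 m → arm 0.855 m, τ = 69.95 × 0.855 = 59.81 N·m clockwise.
Bucket of sand: 11.2 × 9.81 = 109.9 N down at 0.411 m → arm 0.411 m, τ = 109.9 × 0.411 = 45.17 N·m clockwise.
Hanging mass: 22.1 × 9.81 = 216.8 N down at 1.19 m → arm 1.19 m, τ = 216.8 × 1.19 = 258 N·m clockwise.
Total clockwise load moment = 363 N·m.
The cable tension T acts at 1.71 m; only its component perpendicular to the rod, T sinθ, produces torque. sin 28.7° = 0.4802.
Balancing moments: T × 1.71 × 0.4802 = 363, giving T = 363 / 0.8211 = 442 N.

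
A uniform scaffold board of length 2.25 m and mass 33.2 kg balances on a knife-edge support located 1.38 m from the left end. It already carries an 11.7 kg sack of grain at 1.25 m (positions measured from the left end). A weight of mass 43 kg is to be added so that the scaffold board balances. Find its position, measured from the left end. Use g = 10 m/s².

x ≈ 1.61 m from the left end

Choose the knife-edge support (at 1.38 m from the left end) as the axis so the support reaction has zero arm there.
Beam weight: 33.2 × 10 = 332 N down at 1.125 m → arm 0.255 m, τ = 332 × 0.255 = 84.66 N·m counterclockwise.
Sack of grain: 11.7 × 10 = 117 N down at 1.25 m → arm 0.13 m, τ = 117 × 0.13 = 15.21 N·m counterclockwise.
Net moment of existing loads = 99.87 N·m counterclockwise.
The weight weighs 43 × 10 = 430 N and must supply an equal clockwise moment, so its lever arm about the knife-edge support is 99.87 / 430 = 0.232 m.
That puts it at 1.38 + 0.232 = 1.61 m from the left end.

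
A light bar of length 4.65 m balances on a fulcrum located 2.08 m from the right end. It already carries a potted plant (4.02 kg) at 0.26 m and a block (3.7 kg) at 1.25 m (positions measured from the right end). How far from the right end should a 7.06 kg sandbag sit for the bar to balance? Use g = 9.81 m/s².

x ≈ 3.55 m from the right end

Take moments about the fulcrum (at 2.08 m from the right end).
Potted plant: 4.02 × 9.81 = 39.44 N down at 0.26 m → arm 1.82 m, τ = 39.44 × 1.82 = 71.78 N·m clockwise.
Block: 3.7 × 9.81 = 36.3 N down at 1.25 m → arm 0.83 m, τ = 36.3 × 0.83 = 30.13 N·m clockwise.
Net moment of existing loads = 101.9 N·m clockwise.
The sandbag weighs 7.06 × 9.81 = 69.26 N and must supply an equal counterclockwise moment, so its lever arm about the fulcrum is 101.9 / 69.26 = 1.47 m.
That puts it at 2.08 + 1.47 = 3.55 m from the right end.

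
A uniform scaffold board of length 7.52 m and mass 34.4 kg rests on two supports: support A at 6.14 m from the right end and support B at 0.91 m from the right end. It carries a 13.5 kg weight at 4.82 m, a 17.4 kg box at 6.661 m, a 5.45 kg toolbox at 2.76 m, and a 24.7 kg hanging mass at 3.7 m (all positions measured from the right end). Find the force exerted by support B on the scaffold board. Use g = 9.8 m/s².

Choose support A as the axis so its reaction then has zero moment arm.
Beam weight: 34.4 × 9.8 = 337.1 N down at 3.76 m → arm 2.38 m, τ = 337.1 × 2.38 = 802.3 N·m clockwise.
Weight: 13.5 × 9.8 = 132.3 N down at 4.82 m → arm 1.32 m, τ = 132.3 × 1.32 = 174.6 N·m clockwise.
Box: 17.4 × 9.8 = 170.5 N down at 6.661 m → arm 0.521 m, τ = 170.5 × 0.521 = 88.83 N·m counterclockwise.
Toolbox: 5.45 × 9.8 = 53.41 N down at 2.76 m → arm 3.38 m, τ = 53.41 × 3.38 = 180.5 N·m clockwise.
Hanging mass: 24.7 × 9.8 = 242.1 N down at 3.7 m → arm 2.44 m, τ = 242.1 × 2.44 = 590.7 N·m clockwise.
Net load moment about support A = 1659 N·m clockwise.
Reaction R at support B is upward at 0.91 m, arm 5.23 m → moment R × 5.23 counterclockwise.
For rotational equilibrium, R × 5.23 = 1659, so R = 317 N.

R_B ≈ 317 N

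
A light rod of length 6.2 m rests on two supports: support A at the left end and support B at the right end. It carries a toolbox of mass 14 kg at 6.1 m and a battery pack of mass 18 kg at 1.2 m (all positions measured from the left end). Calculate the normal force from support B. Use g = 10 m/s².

R_B ≈ 173 N

About support A:
Toolbox: 14 × 10 = 140 N down at 6.1 m → arm 6.1 m, τ = 140 × 6.1 = 854 N·m clockwise.
Battery pack: 18 × 10 = 180 N down at 1.2 m → arm 1.2 m, τ = 180 × 1.2 = 216 N·m clockwise.
Net load moment about support A = 1070 N·m clockwise.
Reaction R at support B is upward at 6.2 m, arm 6.2 m → moment R × 6.2 counterclockwise.
Setting net torque to zero: R × 6.2 = 1070 → R = 173 N.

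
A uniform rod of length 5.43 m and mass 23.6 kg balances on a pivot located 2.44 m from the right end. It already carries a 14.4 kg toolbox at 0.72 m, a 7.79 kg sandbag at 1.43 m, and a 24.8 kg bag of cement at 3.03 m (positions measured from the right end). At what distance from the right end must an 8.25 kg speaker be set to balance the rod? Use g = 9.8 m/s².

About the pivot (at 2.44 m from the right end):
Beam weight: 23.6 × 9.8 = 231.3 N down at 2.715 m → arm 0.275 m, τ = 231.3 × 0.275 = 63.61 N·m counterclockwise.
Toolbox: 14.4 × 9.8 = 141.1 N down at 0.72 m → arm 1.72 m, τ = 141.1 × 1.72 = 242.7 N·m clockwise.
Sandbag: 7.79 × 9.8 = 76.34 N down at 1.43 m → arm 1.01 m, τ = 76.34 × 1.01 = 77.1 N·m clockwise.
Bag of cement: 24.8 × 9.8 = 243 N down at 3.03 m → arm 0.59 m, τ = 243 × 0.59 = 143.4 N·m counterclockwise.
Net moment of existing loads = 112.8 N·m clockwise.
The speaker weighs 8.25 × 9.8 = 80.85 N and must supply an equal counterclockwise moment, so its lever arm about the pivot is 112.8 / 80.85 = 1.4 m.
That puts it at 2.44 + 1.4 = 3.84 m from the right end.

x ≈ 3.84 m from the right end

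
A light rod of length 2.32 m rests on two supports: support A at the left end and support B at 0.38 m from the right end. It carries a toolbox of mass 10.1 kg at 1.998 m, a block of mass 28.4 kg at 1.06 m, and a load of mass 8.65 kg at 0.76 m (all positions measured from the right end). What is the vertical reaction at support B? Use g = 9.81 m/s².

Take moments about support A.
Toolbox: 10.1 × 9.81 = 99.08 N down at 1.998 m → arm 0.322 m, τ = 99.08 × 0.322 = 31.9 N·m clockwise.
Block: 28.4 × 9.81 = 278.6 N down at 1.06 m → arm 1.26 m, τ = 278.6 × 1.26 = 351 N·m clockwise.
Load: 8.65 × 9.81 = 84.86 N down at 0.76 m → arm 1.56 m, τ = 84.86 × 1.56 = 132.4 N·m clockwise.
Net load moment about support A = 515.3 N·m clockwise.
Reaction R at support B is upward at 0.38 m, arm 1.94 m → moment R × 1.94 counterclockwise.
Στ = 0 ⇒ R × 1.94 = 515.3 ⇒ R = 266 N.

R_B ≈ 266 N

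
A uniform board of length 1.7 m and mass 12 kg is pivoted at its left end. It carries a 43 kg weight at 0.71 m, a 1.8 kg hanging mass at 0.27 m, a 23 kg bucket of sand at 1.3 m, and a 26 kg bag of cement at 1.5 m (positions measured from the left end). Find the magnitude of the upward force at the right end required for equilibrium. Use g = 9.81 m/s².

F ≈ 635 N

Sum moments about the left end (the unknown pivot reaction has zero arm there).
Beam weight: 12 × 9.81 = 117.7 N down at 0.85 m → arm 0.85 m, τ = 117.7 × 0.85 = 100 N·m clockwise.
Weight: 43 × 9.81 = 421.8 N down at 0.71 m → arm 0.71 m, τ = 421.8 × 0.71 = 299.5 N·m clockwise.
Hanging mass: 1.8 × 9.81 = 17.66 N down at 0.27 m → arm 0.27 m, τ = 17.66 × 0.27 = 4.768 N·m clockwise.
Bucket of sand: 23 × 9.81 = 225.6 N down at 1.3 m → arm 1.3 m, τ = 225.6 × 1.3 = 293.3 N·m clockwise.
Bag of cement: 26 × 9.81 = 255.1 N down at 1.5 m → arm 1.5 m, τ = 255.1 × 1.5 = 382.6 N·m clockwise.
Net moment of the loads = 1080 N·m clockwise.
The upward force F acts at the right end, arm 1.7 m, giving F × 1.7 counterclockwise.
For rotational equilibrium, F × 1.7 = 1080, so F = 1080 / 1.7 = 635 N.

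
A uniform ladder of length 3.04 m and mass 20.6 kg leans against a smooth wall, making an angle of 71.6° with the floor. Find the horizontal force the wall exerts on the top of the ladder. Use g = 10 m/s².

Sum moments about the foot of the ladder (the floor normal and friction both act there and drop out).
Ladder weight 20.6×10 = 206 N acts at 1.52 m along the ladder; its horizontal arm is 1.52·cos71.6° = 0.4798 m → τ = 98.84 N·m clockwise.
Wall normal N acts horizontally at the top; its moment arm is the height L sinθ = 3.04·sin71.6° = 2.885 m, counterclockwise.
Στ = 0 ⇒ N × 2.885 = 98.84 ⇒ N = 34.3 N.

N_wall ≈ 34.3 N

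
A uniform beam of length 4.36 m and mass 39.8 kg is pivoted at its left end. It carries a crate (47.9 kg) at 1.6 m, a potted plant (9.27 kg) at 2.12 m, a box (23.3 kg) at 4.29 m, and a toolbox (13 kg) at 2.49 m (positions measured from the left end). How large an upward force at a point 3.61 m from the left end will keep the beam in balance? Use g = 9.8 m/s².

Take moments about the left end.
Beam weight: 39.8 × 9.8 = 390 N down at 2.18 m → arm 2.18 m, τ = 390 × 2.18 = 850.2 N·m clockwise.
Crate: 47.9 × 9.8 = 469.4 N down at 1.6 m → arm 1.6 m, τ = 469.4 × 1.6 = 751 N·m clockwise.
Potted plant: 9.27 × 9.8 = 90.85 N down at 2.12 m → arm 2.12 m, τ = 90.85 × 2.12 = 192.6 N·m clockwise.
Box: 23.3 × 9.8 = 228.3 N down at 4.29 m → arm 4.29 m, τ = 228.3 × 4.29 = 979.4 N·m clockwise.
Toolbox: 13 × 9.8 = 127.4 N down at 2.49 m → arm 2.49 m, τ = 127.4 × 2.49 = 317.2 N·m clockwise.
Net moment of the loads = 3090 N·m clockwise.
The upward force F acts at a point 3.61 m from the left end, arm 3.61 m, giving F × 3.61 counterclockwise.
Setting net torque to zero: F × 3.61 = 3090 → F = 3090 / 3.61 = 856 N.

F ≈ 856 N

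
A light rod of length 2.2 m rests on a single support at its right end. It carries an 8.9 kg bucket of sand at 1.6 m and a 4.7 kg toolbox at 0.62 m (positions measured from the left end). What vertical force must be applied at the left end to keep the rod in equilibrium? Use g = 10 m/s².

Choose the right end as the axis so the unknown pivot reaction has zero arm there.
Bucket of sand: 8.9 × 10 = 89 N down at 1.6 m → arm 0.6 m, τ = 89 × 0.6 = 53.4 N·m counterclockwise.
Toolbox: 4.7 × 10 = 47 N down at 0.62 m → arm 1.58 m, τ = 47 × 1.58 = 74.26 N·m counterclockwise.
Net moment of the loads = 127.7 N·m counterclockwise.
The upward force F acts at the left end, arm 2.2 m, giving F × 2.2 clockwise.
Balancing moments: F × 2.2 = 127.7, giving F = 127.7 / 2.2 = 58 N.

F ≈ 58 N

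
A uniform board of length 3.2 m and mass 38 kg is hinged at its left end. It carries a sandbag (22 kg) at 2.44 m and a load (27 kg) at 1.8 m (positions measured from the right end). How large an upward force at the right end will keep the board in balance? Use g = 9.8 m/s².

Sum moments about the left end (the unknown pivot reaction has zero arm there).
Beam weight: 38 × 9.8 = 372.4 N down at 1.6 m → arm 1.6 m, τ = 372.4 × 1.6 = 595.8 N·m clockwise.
Sandbag: 22 × 9.8 = 215.6 N down at 2.44 m → arm 0.76 m, τ = 215.6 × 0.76 = 163.9 N·m clockwise.
Load: 27 × 9.8 = 264.6 N down at 1.8 m → arm 1.4 m, τ = 264.6 × 1.4 = 370.4 N·m clockwise.
Net moment of the loads = 1130 N·m clockwise.
The upward force F acts at the right end, arm 3.2 m, giving F × 3.2 counterclockwise.
For rotational equilibrium, F × 3.2 = 1130, so F = 1130 / 3.2 = 353 N.

F ≈ 353 N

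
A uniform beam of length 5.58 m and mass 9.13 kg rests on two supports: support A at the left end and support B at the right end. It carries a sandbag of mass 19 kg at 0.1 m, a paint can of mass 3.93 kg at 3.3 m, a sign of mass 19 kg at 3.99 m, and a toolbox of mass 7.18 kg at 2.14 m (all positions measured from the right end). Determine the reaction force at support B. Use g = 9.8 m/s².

Take moments about support A.
Beam weight: 9.13 × 9.8 = 89.47 N down at 2.79 m → arm 2.79 m, τ = 89.47 × 2.79 = 249.6 N·m clockwise.
Sandbag: 19 × 9.8 = 186.2 N down at 0.1 m → arm 5.48 m, τ = 186.2 × 5.48 = 1020 N·m clockwise.
Paint can: 3.93 × 9.8 = 38.51 N down at 3.3 m → arm 2.28 m, τ = 38.51 × 2.28 = 87.8 N·m clockwise.
Sign: 19 × 9.8 = 186.2 N down at 3.99 m → arm 1.59 m, τ = 186.2 × 1.59 = 296.1 N·m clockwise.
Toolbox: 7.18 × 9.8 = 70.36 N down at 2.14 m → arm 3.44 m, τ = 70.36 × 3.44 = 242 N·m clockwise.
Net load moment about support A = 1896 N·m clockwise.
Reaction R at support B is upward at 0 m, arm 5.58 m → moment R × 5.58 counterclockwise.
Setting net torque to zero: R × 5.58 = 1896 → R = 340 N.

R_B ≈ 340 N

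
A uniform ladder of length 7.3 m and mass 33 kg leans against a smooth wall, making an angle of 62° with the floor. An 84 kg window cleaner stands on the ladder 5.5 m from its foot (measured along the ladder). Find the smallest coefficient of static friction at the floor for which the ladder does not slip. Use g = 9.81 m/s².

μ_min ≈ 0.363

Taking torques about the foot of the ladder:
Ladder weight 33×9.81 = 323.7 N acts at 3.65 m along the ladder; its horizontal arm is 3.65·cos62° = 1.714 m → τ = 554.8 N·m clockwise.
Window cleaner: 84×9.81 = 824 N at 5.5 m → arm 2.582 m → τ = 2128 N·m clockwise.
Wall normal N acts horizontally at the top; its moment arm is the height L sinθ = 7.3·sin62° = 6.446 m, counterclockwise.
Στ = 0 ⇒ N × 6.446 = 2683 ⇒ N = 416.2 N.
ΣFx = 0 ⇒ f = N_wall = 416.2 N. ΣFy = 0 ⇒ N_floor = 1148 N.
μ_min = f / N_floor = 416.2 / 1148 = 0.363.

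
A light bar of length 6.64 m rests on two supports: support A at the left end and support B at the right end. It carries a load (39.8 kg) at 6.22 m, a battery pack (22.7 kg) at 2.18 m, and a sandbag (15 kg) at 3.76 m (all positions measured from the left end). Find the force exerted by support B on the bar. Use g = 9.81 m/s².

R_B ≈ 522 N

About support A:
Load: 39.8 × 9.81 = 390.4 N down at 6.22 m → arm 6.22 m, τ = 390.4 × 6.22 = 2428 N·m clockwise.
Battery pack: 22.7 × 9.81 = 222.7 N down at 2.18 m → arm 2.18 m, τ = 222.7 × 2.18 = 485.5 N·m clockwise.
Sandbag: 15 × 9.81 = 147.2 N down at 3.76 m → arm 3.76 m, τ = 147.2 × 3.76 = 553.5 N·m clockwise.
Net load moment about support A = 3467 N·m clockwise.
Reaction R at support B is upward at 6.64 m, arm 6.64 m → moment R × 6.64 counterclockwise.
Setting net torque to zero: R × 6.64 = 3467 → R = 522 N.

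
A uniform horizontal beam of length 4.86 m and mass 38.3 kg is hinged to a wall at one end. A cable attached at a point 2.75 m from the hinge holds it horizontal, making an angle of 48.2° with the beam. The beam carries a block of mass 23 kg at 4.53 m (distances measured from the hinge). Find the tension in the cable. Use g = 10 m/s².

T ≈ 962 N

Sum moments about the hinge (the unknown hinge reaction has zero arm there).
Beam weight: 38.3 × 10 = 383 N down at 2.43 m → arm 2.43 m, τ = 383 × 2.43 = 930.7 N·m clockwise.
Block: 23 × 10 = 230 N down at 4.53 m → arm 4.53 m, τ = 230 × 4.53 = 1042 N·m clockwise.
Total clockwise load moment = 1973 N·m.
The cable tension T acts at 2.75 m; only its component perpendicular to the beam, T sinθ, produces torque. sin 48.2° = 0.7455.
Setting net torque to zero: T × 2.75 × 0.7455 = 1973 → T = 1973 / 2.05 = 962 N.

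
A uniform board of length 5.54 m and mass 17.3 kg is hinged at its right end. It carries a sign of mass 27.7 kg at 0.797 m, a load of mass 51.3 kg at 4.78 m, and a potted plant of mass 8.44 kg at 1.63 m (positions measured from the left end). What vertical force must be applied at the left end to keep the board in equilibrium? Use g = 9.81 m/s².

Take moments about the right end.
Beam weight: 17.3 × 9.81 = 169.7 N down at 2.77 m → arm 2.77 m, τ = 169.7 × 2.77 = 470.1 N·m counterclockwise.
Sign: 27.7 × 9.81 = 271.7 N down at 0.797 m → arm 4.743 m, τ = 271.7 × 4.743 = 1289 N·m counterclockwise.
Load: 51.3 × 9.81 = 503.3 N down at 4.78 m → arm 0.76 m, τ = 503.3 × 0.76 = 382.5 N·m counterclockwise.
Potted plant: 8.44 × 9.81 = 82.8 N down at 1.63 m → arm 3.91 m, τ = 82.8 × 3.91 = 323.7 N·m counterclockwise.
Net moment of the loads = 2465 N·m counterclockwise.
The upward force F acts at the left end, arm 5.54 m, giving F × 5.54 clockwise.
Balancing moments: F × 5.54 = 2465, giving F = 2465 / 5.54 = 445 N.

F ≈ 445 N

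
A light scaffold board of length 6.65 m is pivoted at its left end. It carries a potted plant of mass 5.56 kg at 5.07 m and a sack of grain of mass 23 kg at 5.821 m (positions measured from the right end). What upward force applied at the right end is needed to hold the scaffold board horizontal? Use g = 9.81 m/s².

About the left end:
Potted plant: 5.56 × 9.81 = 54.54 N down at 5.07 m → arm 1.58 m, τ = 54.54 × 1.58 = 86.17 N·m clockwise.
Sack of grain: 23 × 9.81 = 225.6 N down at 5.821 m → arm 0.829 m, τ = 225.6 × 0.829 = 187 N·m clockwise.
Net moment of the loads = 273.2 N·m clockwise.
The upward force F acts at the right end, arm 6.65 m, giving F × 6.65 counterclockwise.
For rotational equilibrium, F × 6.65 = 273.2, so F = 273.2 / 6.65 = 41.1 N.

F ≈ 41.1 N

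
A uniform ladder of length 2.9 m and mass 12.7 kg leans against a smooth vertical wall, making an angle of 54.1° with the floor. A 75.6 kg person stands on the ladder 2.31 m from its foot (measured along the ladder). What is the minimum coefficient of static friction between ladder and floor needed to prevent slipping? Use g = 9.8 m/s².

μ_min ≈ 0.546

Take moments about the foot of the ladder.
Ladder weight 12.7×9.8 = 124.5 N acts at 1.45 m along the ladder; its horizontal arm is 1.45·cos54.1° = 0.8502 m → τ = 105.8 N·m clockwise.
Person: 75.6×9.8 = 740.9 N at 2.31 m → arm 1.355 m → τ = 1004 N·m clockwise.
Wall normal N acts horizontally at the top; its moment arm is the height L sinθ = 2.9·sin54.1° = 2.349 m, counterclockwise.
Balancing moments: N × 2.349 = 1110, giving N = 472.5 N.
ΣFx = 0 ⇒ f = N_wall = 472.5 N. ΣFy = 0 ⇒ N_floor = 865.4 N.
μ_min = f / N_floor = 472.5 / 865.4 = 0.546.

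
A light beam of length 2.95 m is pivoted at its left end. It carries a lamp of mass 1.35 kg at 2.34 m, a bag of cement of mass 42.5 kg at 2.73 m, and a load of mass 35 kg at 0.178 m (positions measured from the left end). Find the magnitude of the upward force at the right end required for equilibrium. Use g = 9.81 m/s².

F ≈ 417 N

About the left end:
Lamp: 1.35 × 9.81 = 13.24 N down at 2.34 m → arm 2.34 m, τ = 13.24 × 2.34 = 30.98 N·m clockwise.
Bag of cement: 42.5 × 9.81 = 416.9 N down at 2.73 m → arm 2.73 m, τ = 416.9 × 2.73 = 1138 N·m clockwise.
Load: 35 × 9.81 = 343.4 N down at 0.178 m → arm 0.178 m, τ = 343.4 × 0.178 = 61.13 N·m clockwise.
Net moment of the loads = 1230 N·m clockwise.
The upward force F acts at the right end, arm 2.95 m, giving F × 2.95 counterclockwise.
Balancing moments: F × 2.95 = 1230, giving F = 1230 / 2.95 = 417 N.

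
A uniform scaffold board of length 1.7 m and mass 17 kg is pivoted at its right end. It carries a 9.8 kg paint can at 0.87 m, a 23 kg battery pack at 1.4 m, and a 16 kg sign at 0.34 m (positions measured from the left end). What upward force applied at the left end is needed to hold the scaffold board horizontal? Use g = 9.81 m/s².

F ≈ 296 N

Choose the right end as the axis so the unknown pivot reaction has zero arm there.
Beam weight: 17 × 9.81 = 166.8 N down at 0.85 m → arm 0.85 m, τ = 166.8 × 0.85 = 141.8 N·m counterclockwise.
Paint can: 9.8 × 9.81 = 96.14 N down at 0.87 m → arm 0.83 m, τ = 96.14 × 0.83 = 79.8 N·m counterclockwise.
Battery pack: 23 × 9.81 = 225.6 N down at 1.4 m → arm 0.3 m, τ = 225.6 × 0.3 = 67.68 N·m counterclockwise.
Sign: 16 × 9.81 = 157 N down at 0.34 m → arm 1.36 m, τ = 157 × 1.36 = 213.5 N·m counterclockwise.
Net moment of the loads = 502.8 N·m counterclockwise.
The upward force F acts at the left end, arm 1.7 m, giving F × 1.7 clockwise.
For rotational equilibrium, F × 1.7 = 502.8, so F = 502.8 / 1.7 = 296 N.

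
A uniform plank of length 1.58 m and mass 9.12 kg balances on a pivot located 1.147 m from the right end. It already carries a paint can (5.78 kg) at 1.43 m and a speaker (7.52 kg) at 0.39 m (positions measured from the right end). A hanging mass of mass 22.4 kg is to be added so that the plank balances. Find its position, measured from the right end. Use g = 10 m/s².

Take moments about the pivot (at 1.147 m from the right end).
Beam weight: 9.12 × 10 = 91.2 N down at 0.79 m → arm 0.357 m, τ = 91.2 × 0.357 = 32.56 N·m clockwise.
Paint can: 5.78 × 10 = 57.8 N down at 1.43 m → arm 0.283 m, τ = 57.8 × 0.283 = 16.36 N·m counterclockwise.
Speaker: 7.52 × 10 = 75.2 N down at 0.39 m → arm 0.757 m, τ = 75.2 × 0.757 = 56.93 N·m clockwise.
Net moment of existing loads = 73.13 N·m clockwise.
The hanging mass weighs 22.4 × 10 = 224 N and must supply an equal counterclockwise moment, so its lever arm about the pivot is 73.13 / 224 = 0.326 m.
That puts it at 1.147 + 0.326 = 1.47 m from the right end.

x ≈ 1.47 m from the right end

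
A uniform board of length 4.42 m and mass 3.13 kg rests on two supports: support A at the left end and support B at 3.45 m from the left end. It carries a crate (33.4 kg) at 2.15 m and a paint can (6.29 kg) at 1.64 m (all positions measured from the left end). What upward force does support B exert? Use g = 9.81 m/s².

Take moments about support A.
Beam weight: 3.13 × 9.81 = 30.71 N down at 2.21 m → arm 2.21 m, τ = 30.71 × 2.21 = 67.87 N·m clockwise.
Crate: 33.4 × 9.81 = 327.7 N down at 2.15 m → arm 2.15 m, τ = 327.7 × 2.15 = 704.6 N·m clockwise.
Paint can: 6.29 × 9.81 = 61.7 N down at 1.64 m → arm 1.64 m, τ = 61.7 × 1.64 = 101.2 N·m clockwise.
Net load moment about support A = 873.7 N·m clockwise.
Reaction R at support B is upward at 3.45 m, arm 3.45 m → moment R × 3.45 counterclockwise.
Balancing moments: R × 3.45 = 873.7, giving R = 253 N.

R_B ≈ 253 N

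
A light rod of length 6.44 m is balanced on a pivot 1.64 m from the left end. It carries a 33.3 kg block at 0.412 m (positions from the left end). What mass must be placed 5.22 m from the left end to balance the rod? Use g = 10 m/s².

m ≈ 11.4 kg

Taking torques about the pivot (at 1.64 m from the left end):
Block: 33.3 × 10 = 333 N down at 0.412 m → arm 1.228 m, τ = 333 × 1.228 = 408.9 N·m counterclockwise.
Net moment of known loads = 408.9 N·m counterclockwise.
An unknown mass m at 5.22 m has arm 3.58 m; its moment is m·g·3.58 clockwise.
Setting net torque to zero: m × 10 × 3.58 = 408.9 → m = 408.9 / (10 × 3.58) = 11.4 kg.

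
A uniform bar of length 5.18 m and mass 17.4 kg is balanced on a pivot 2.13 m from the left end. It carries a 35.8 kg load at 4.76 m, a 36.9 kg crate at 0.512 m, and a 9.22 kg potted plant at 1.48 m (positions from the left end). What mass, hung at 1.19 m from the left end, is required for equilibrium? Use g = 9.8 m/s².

m ≈ 38.8 kg

Sum moments about the pivot (at 2.13 m from the left end) (the support reaction has zero arm there).
Beam weight: 17.4 × 9.8 = 170.5 N down at 2.59 m → arm 0.46 m, τ = 170.5 × 0.46 = 78.43 N·m clockwise.
Load: 35.8 × 9.8 = 350.8 N down at 4.76 m → arm 2.63 m, τ = 350.8 × 2.63 = 922.6 N·m clockwise.
Crate: 36.9 × 9.8 = 361.6 N down at 0.512 m → arm 1.618 m, τ = 361.6 × 1.618 = 585.1 N·m counterclockwise.
Potted plant: 9.22 × 9.8 = 90.36 N down at 1.48 m → arm 0.65 m, τ = 90.36 × 0.65 = 58.73 N·m counterclockwise.
Net moment of known loads = 357.2 N·m clockwise.
An unknown mass m at 1.19 m has arm 0.94 m; its moment is m·g·0.94 counterclockwise.
For rotational equilibrium, m × 9.8 × 0.94 = 357.2, so m = 357.2 / (9.8 × 0.94) = 38.8 kg.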